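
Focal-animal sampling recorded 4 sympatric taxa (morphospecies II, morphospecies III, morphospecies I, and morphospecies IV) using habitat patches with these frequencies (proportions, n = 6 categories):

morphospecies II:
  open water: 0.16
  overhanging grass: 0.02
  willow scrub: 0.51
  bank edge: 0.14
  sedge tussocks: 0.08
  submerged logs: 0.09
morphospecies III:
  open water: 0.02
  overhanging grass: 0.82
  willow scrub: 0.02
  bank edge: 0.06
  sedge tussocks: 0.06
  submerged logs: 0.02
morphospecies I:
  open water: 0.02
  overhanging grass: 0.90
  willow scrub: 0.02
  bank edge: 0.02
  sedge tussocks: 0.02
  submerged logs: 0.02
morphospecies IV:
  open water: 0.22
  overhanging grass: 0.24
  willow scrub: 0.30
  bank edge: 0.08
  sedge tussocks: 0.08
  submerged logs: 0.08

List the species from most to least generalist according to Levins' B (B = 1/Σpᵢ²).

Σp_IIᵢ² = 0.16² + 0.02² + 0.51² + 0.14² + 0.08² + 0.09² = 0.0256 + 0.0004 + 0.2601 + 0.0196 + 0.0064 + 0.0081 = 0.3202
B_II = 1 / 0.3202 = 3.1230
Σp_IIIᵢ² = 0.02² + 0.82² + 0.02² + 0.06² + 0.06² + 0.02² = 0.0004 + 0.6724 + 0.0004 + 0.0036 + 0.0036 + 0.0004 = 0.6808
B_III = 1 / 0.6808 = 1.4689
Σp_Iᵢ² = 0.02² + 0.90² + 0.02² + 0.02² + 0.02² + 0.02² = 0.0004 + 0.8100 + 0.0004 + 0.0004 + 0.0004 + 0.0004 = 0.8120
B_I = 1 / 0.8120 = 1.2315
Σp_IVᵢ² = 0.22² + 0.24² + 0.30² + 0.08² + 0.08² + 0.08² = 0.0484 + 0.0576 + 0.0900 + 0.0064 + 0.0064 + 0.0064 = 0.2152
B_IV = 1 / 0.2152 = 4.6468
Ranking by B (broadest → narrowest): morphospecies IV (4.65) > morphospecies II (3.12) > morphospecies III (1.47) > morphospecies I (1.23)

morphospecies IV > morphospecies II > morphospecies III > morphospecies I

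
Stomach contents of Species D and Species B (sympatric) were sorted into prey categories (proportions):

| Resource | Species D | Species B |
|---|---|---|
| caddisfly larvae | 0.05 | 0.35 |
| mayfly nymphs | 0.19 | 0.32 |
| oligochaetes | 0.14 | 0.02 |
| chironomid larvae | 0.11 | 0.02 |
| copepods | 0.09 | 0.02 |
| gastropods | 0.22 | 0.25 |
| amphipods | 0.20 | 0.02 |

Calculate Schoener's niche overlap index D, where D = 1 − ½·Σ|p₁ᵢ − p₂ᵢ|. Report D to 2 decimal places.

Σ|p₁ᵢ − p₂ᵢ| = 0.30 + 0.13 + 0.12 + 0.09 + 0.07 + 0.03 + 0.18 = 0.92
D = 1 − ½ × 0.92 = 1 − 0.460 = 0.5400

0.54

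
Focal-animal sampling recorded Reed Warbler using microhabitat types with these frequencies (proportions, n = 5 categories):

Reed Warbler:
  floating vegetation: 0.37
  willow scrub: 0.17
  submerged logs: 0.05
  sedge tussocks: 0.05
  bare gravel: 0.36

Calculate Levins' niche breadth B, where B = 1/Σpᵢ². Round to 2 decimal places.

Σpᵢ² = 0.37² + 0.17² + 0.05² + 0.05² + 0.36² = 0.1369 + 0.0289 + 0.0025 + 0.0025 + 0.1296 = 0.3004
B = 1 / 0.3004 = 3.3289

3.33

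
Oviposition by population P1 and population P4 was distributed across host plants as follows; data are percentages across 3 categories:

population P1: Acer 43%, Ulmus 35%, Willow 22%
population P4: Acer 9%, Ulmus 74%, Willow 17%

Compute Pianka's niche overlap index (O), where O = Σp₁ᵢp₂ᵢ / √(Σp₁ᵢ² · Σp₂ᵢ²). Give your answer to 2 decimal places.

0.73

Convert percentages to proportions (divide by 100).
Σ p₁ᵢp₂ᵢ = 0.0387 + 0.2590 + 0.0374 = 0.3351
Σp_1ᵢ² = 0.43² + 0.35² + 0.22² = 0.1849 + 0.1225 + 0.0484 = 0.3558
Σp_2ᵢ² = 0.09² + 0.74² + 0.17² = 0.0081 + 0.5476 + 0.0289 = 0.5846
O = 0.3351 / √(0.3558 × 0.5846) = 0.3351 / 0.45607 = 0.7348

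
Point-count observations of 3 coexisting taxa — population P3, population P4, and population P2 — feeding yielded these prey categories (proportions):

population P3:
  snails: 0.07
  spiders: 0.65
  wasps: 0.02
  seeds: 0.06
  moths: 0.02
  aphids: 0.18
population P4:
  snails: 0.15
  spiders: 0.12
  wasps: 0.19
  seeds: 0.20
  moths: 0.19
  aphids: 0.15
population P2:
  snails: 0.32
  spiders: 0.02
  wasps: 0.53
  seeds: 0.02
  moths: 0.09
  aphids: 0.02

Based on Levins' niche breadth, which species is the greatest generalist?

population P4

Σp_P3ᵢ² = 0.07² + 0.65² + 0.02² + 0.06² + 0.02² + 0.18² = 0.0049 + 0.4225 + 0.0004 + 0.0036 + 0.0004 + 0.0324 = 0.4642
B_P3 = 1 / 0.4642 = 2.1542
Σp_P4ᵢ² = 0.15² + 0.12² + 0.19² + 0.20² + 0.19² + 0.15² = 0.0225 + 0.0144 + 0.0361 + 0.0400 + 0.0361 + 0.0225 = 0.1716
B_P4 = 1 / 0.1716 = 5.8275
Σp_P2ᵢ² = 0.32² + 0.02² + 0.53² + 0.02² + 0.09² + 0.02² = 0.1024 + 0.0004 + 0.2809 + 0.0004 + 0.0081 + 0.0004 = 0.3926
B_P2 = 1 / 0.3926 = 2.5471
Highest B → broadest niche (most generalist): population P4 (B = 5.83).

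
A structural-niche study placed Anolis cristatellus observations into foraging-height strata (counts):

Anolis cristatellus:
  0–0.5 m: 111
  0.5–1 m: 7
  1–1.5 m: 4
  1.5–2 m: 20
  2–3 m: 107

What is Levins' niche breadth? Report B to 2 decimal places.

2.56

Proportions for Anolis cristatellus (n=249): 111/249=0.4458, 7/249=0.0281, 4/249=0.0161, 20/249=0.0803, 107/249=0.4297
Σpᵢ² = 0.4458² + 0.0281² + 0.0161² + 0.0803² + 0.4297² = 0.198738 + 0.000790 + 0.000259 + 0.006448 + 0.184642 = 0.390877
B = 1 / 0.390877 = 2.5583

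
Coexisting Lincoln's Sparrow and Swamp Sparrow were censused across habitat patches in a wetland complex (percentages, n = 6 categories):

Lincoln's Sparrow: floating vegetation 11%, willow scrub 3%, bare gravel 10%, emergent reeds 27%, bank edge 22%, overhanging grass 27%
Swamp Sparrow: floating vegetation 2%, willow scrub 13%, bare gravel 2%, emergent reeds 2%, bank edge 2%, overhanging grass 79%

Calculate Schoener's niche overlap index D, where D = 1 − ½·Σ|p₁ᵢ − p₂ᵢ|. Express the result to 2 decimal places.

0.38

Convert percentages to proportions (divide by 100).
Σ|p₁ᵢ − p₂ᵢ| = 0.09 + 0.10 + 0.08 + 0.25 + 0.20 + 0.52 = 1.24
D = 1 − ½ × 1.24 = 1 − 0.620 = 0.3800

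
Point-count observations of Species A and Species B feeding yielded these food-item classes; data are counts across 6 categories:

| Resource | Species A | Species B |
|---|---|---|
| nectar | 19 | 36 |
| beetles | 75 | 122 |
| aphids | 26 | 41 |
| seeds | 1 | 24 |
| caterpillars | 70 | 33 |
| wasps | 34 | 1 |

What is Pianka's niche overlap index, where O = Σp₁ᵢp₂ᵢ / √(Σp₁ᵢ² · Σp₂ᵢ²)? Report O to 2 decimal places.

0.84

Proportions for Species A (n=225): 19/225=0.0844, 75/225=0.3333, 26/225=0.1156, 1/225=0.0044, 70/225=0.3111, 34/225=0.1511
Proportions for Species B (n=257): 36/257=0.1401, 122/257=0.4747, 41/257=0.1595, 24/257=0.0934, 33/257=0.1284, 1/257=0.0039
Σ p₁ᵢp₂ᵢ = 0.011824 + 0.158218 + 0.018438 + 0.000411 + 0.039945 + 0.000589 = 0.229425
Σp_1ᵢ² = 0.0844² + 0.3333² + 0.1156² + 0.0044² + 0.3111² + 0.1511² = 0.007123 + 0.111089 + 0.013363 + 0.000019 + 0.096783 + 0.022831 = 0.251208
Σp_2ᵢ² = 0.1401² + 0.4747² + 0.1595² + 0.0934² + 0.1284² + 0.0039² = 0.019628 + 0.225340 + 0.025440 + 0.008724 + 0.016487 + 0.000015 = 0.295634
O = 0.229425 / √(0.251208 × 0.295634) = 0.229425 / 0.2725172 = 0.8419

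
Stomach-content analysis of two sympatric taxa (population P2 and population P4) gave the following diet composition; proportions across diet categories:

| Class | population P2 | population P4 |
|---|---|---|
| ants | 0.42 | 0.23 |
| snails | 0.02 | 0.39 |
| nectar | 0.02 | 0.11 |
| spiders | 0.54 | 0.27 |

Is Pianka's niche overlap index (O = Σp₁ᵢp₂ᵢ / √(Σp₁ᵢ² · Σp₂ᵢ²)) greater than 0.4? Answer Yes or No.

Σ p₁ᵢp₂ᵢ = 0.0966 + 0.0078 + 0.0022 + 0.1458 = 0.2524
Σp_1ᵢ² = 0.42² + 0.02² + 0.02² + 0.54² = 0.1764 + 0.0004 + 0.0004 + 0.2916 = 0.4688
Σp_2ᵢ² = 0.23² + 0.39² + 0.11² + 0.27² = 0.0529 + 0.1521 + 0.0121 + 0.0729 = 0.2900
O = 0.2524 / √(0.4688 × 0.2900) = 0.2524 / 0.36872 = 0.6845
O = 0.6845 > 0.4 → Yes.

Yes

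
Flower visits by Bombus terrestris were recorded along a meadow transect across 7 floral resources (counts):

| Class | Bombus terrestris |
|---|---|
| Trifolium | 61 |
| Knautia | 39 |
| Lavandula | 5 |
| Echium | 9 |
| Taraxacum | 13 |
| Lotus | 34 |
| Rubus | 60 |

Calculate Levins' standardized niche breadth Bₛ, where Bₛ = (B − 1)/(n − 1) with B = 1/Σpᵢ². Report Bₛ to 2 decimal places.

0.63

Proportions for Bombus terrestris (n=221): 61/221=0.2760, 39/221=0.1765, 5/221=0.0226, 9/221=0.0407, 13/221=0.0588, 34/221=0.1538, 60/221=0.2715
Σpᵢ² = 0.2760² + 0.1765² + 0.0226² + 0.0407² + 0.0588² + 0.1538² + 0.2715² = 0.076176 + 0.031152 + 0.000511 + 0.001656 + 0.003457 + 0.023654 + 0.073712 = 0.210318
B = 1 / 0.210318 = 4.7547
Bₛ = (B − 1)/(n − 1) = (4.7547 − 1)/(7 − 1) = 3.7547/6 = 0.6258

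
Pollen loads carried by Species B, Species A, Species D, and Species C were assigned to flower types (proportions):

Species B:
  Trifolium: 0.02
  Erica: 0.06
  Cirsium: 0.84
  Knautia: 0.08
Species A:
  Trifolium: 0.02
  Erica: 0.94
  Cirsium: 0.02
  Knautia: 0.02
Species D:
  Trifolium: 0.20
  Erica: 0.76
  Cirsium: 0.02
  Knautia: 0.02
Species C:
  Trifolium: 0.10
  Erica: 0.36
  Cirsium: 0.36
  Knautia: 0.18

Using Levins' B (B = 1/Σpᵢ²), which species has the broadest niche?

Σp_Bᵢ² = 0.02² + 0.06² + 0.84² + 0.08² = 0.0004 + 0.0036 + 0.7056 + 0.0064 = 0.7160
B_B = 1 / 0.7160 = 1.3966
Σp_Aᵢ² = 0.02² + 0.94² + 0.02² + 0.02² = 0.0004 + 0.8836 + 0.0004 + 0.0004 = 0.8848
B_A = 1 / 0.8848 = 1.1302
Σp_Dᵢ² = 0.20² + 0.76² + 0.02² + 0.02² = 0.0400 + 0.5776 + 0.0004 + 0.0004 = 0.6184
B_D = 1 / 0.6184 = 1.6171
Σp_Cᵢ² = 0.10² + 0.36² + 0.36² + 0.18² = 0.0100 + 0.1296 + 0.1296 + 0.0324 = 0.3016
B_C = 1 / 0.3016 = 3.3156
Highest B → broadest niche (most generalist): Species C (B = 3.32).

Species C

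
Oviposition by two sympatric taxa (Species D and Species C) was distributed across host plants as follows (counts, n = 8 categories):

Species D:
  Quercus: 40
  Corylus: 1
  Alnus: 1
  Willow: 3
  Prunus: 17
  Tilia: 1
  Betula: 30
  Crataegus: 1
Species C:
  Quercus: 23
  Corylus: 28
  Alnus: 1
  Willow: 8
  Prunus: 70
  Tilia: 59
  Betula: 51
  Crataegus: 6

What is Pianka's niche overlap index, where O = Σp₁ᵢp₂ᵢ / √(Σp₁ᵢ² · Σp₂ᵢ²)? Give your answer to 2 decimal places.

Proportions for Species D (n=94): 40/94=0.4255, 1/94=0.0106, 1/94=0.0106, 3/94=0.0319, 17/94=0.1809, 1/94=0.0106, 30/94=0.3191, 1/94=0.0106
Proportions for Species C (n=246): 23/246=0.0935, 28/246=0.1138, 1/246=0.0041, 8/246=0.0325, 70/246=0.2846, 59/246=0.2398, 51/246=0.2073, 6/246=0.0244
Σ p₁ᵢp₂ᵢ = 0.039784 + 0.001206 + 0.000043 + 0.001037 + 0.051484 + 0.002542 + 0.066149 + 0.000259 = 0.162504
Σp_1ᵢ² = 0.4255² + 0.0106² + 0.0106² + 0.0319² + 0.1809² + 0.0106² + 0.3191² + 0.0106² = 0.181050 + 0.000112 + 0.000112 + 0.001018 + 0.032725 + 0.000112 + 0.101825 + 0.000112 = 0.317066
Σp_2ᵢ² = 0.0935² + 0.1138² + 0.0041² + 0.0325² + 0.2846² + 0.2398² + 0.2073² + 0.0244² = 0.008742 + 0.012950 + 0.000017 + 0.001056 + 0.080997 + 0.057504 + 0.042973 + 0.000595 = 0.204834
O = 0.162504 / √(0.317066 × 0.204834) = 0.162504 / 0.2548448 = 0.6377

0.64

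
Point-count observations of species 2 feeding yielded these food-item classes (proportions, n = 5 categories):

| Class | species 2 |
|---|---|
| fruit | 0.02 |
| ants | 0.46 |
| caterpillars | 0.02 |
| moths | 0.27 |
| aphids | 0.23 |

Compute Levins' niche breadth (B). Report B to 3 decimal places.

Σpᵢ² = 0.02² + 0.46² + 0.02² + 0.27² + 0.23² = 0.0004 + 0.2116 + 0.0004 + 0.0729 + 0.0529 = 0.3382
B = 1 / 0.3382 = 2.95683

2.957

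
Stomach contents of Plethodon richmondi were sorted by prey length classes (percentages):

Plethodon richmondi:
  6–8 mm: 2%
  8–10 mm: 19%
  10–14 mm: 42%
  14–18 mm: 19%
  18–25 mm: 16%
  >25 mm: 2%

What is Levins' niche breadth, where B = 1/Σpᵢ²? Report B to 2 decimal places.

3.64

Convert percentages to proportions (divide by 100).
Σpᵢ² = 0.02² + 0.19² + 0.42² + 0.19² + 0.16² + 0.02² = 0.0004 + 0.0361 + 0.1764 + 0.0361 + 0.0256 + 0.0004 = 0.2750
B = 1 / 0.2750 = 3.6364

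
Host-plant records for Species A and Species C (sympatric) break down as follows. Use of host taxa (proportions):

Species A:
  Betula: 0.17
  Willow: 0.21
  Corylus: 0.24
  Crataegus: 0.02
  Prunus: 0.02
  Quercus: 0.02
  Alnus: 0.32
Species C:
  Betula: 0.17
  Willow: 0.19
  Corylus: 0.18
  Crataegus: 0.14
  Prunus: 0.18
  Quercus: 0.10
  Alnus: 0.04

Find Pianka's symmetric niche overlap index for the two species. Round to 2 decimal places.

0.69

Σ p₁ᵢp₂ᵢ = 0.0289 + 0.0399 + 0.0432 + 0.0028 + 0.0036 + 0.0020 + 0.0128 = 0.1332
Σp_1ᵢ² = 0.17² + 0.21² + 0.24² + 0.02² + 0.02² + 0.02² + 0.32² = 0.0289 + 0.0441 + 0.0576 + 0.0004 + 0.0004 + 0.0004 + 0.1024 = 0.2342
Σp_2ᵢ² = 0.17² + 0.19² + 0.18² + 0.14² + 0.18² + 0.10² + 0.04² = 0.0289 + 0.0361 + 0.0324 + 0.0196 + 0.0324 + 0.0100 + 0.0016 = 0.1610
O = 0.1332 / √(0.2342 × 0.1610) = 0.1332 / 0.19418 = 0.6860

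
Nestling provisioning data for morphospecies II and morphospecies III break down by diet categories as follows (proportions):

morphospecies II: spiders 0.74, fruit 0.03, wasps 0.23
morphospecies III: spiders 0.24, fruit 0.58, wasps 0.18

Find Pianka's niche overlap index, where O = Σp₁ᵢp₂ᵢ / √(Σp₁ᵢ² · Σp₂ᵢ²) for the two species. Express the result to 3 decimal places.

0.467

Σ p₁ᵢp₂ᵢ = 0.1776 + 0.0174 + 0.0414 = 0.2364
Σp_1ᵢ² = 0.74² + 0.03² + 0.23² = 0.5476 + 0.0009 + 0.0529 = 0.6014
Σp_2ᵢ² = 0.24² + 0.58² + 0.18² = 0.0576 + 0.3364 + 0.0324 = 0.4264
O = 0.2364 / √(0.6014 × 0.4264) = 0.2364 / 0.506396 = 0.46683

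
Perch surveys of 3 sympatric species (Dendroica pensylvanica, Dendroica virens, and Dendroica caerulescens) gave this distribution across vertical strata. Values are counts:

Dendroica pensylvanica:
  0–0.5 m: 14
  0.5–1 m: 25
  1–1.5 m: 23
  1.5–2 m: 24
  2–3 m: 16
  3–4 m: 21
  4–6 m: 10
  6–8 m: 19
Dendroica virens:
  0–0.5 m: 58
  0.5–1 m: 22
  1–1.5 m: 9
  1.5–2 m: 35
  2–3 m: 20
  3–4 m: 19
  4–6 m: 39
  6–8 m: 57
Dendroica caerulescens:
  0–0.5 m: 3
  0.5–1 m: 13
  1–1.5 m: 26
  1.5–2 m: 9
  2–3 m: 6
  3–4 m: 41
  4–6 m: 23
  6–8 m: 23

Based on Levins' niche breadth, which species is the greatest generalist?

Proportions for Dendroica pensylvanica (n=152): 14/152=0.0921, 25/152=0.1645, 23/152=0.1513, 24/152=0.1579, 16/152=0.1053, 21/152=0.1382, 10/152=0.0658, 19/152=0.1250
Proportions for Dendroica virens (n=259): 58/259=0.2239, 22/259=0.0849, 9/259=0.0347, 35/259=0.1351, 20/259=0.0772, 19/259=0.0734, 39/259=0.1506, 57/259=0.2201
Proportions for Dendroica caerulescens (n=144): 3/144=0.0208, 13/144=0.0903, 26/144=0.1806, 9/144=0.0625, 6/144=0.0417, 41/144=0.2847, 23/144=0.1597, 23/144=0.1597
Σp_pensᵢ² = 0.0921² + 0.1645² + 0.1513² + 0.1579² + 0.1053² + 0.1382² + 0.0658² + 0.1250² = 0.008482 + 0.027060 + 0.022892 + 0.024932 + 0.011088 + 0.019099 + 0.004330 + 0.015625 = 0.133508
B_pens = 1 / 0.133508 = 7.4902
Σp_vireᵢ² = 0.2239² + 0.0849² + 0.0347² + 0.1351² + 0.0772² + 0.0734² + 0.1506² + 0.2201² = 0.050131 + 0.007208 + 0.001204 + 0.018252 + 0.005960 + 0.005388 + 0.022680 + 0.048444 = 0.159267
B_vire = 1 / 0.159267 = 6.2788
Σp_caerᵢ² = 0.0208² + 0.0903² + 0.1806² + 0.0625² + 0.0417² + 0.2847² + 0.1597² + 0.1597² = 0.000433 + 0.008154 + 0.032616 + 0.003906 + 0.001739 + 0.081054 + 0.025504 + 0.025504 = 0.178910
B_caer = 1 / 0.178910 = 5.5894
Highest B → broadest niche (most generalist): Dendroica pensylvanica (B = 7.49).

Dendroica pensylvanica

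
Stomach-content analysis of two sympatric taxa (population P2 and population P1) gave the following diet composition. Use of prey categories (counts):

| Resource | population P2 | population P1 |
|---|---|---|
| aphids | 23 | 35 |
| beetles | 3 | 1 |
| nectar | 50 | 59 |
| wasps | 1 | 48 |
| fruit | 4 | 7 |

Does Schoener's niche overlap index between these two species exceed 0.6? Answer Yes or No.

Yes

Proportions for population P2 (n=81): 23/81=0.2840, 3/81=0.0370, 50/81=0.6173, 1/81=0.0123, 4/81=0.0494
Proportions for population P1 (n=150): 35/150=0.2333, 1/150=0.0067, 59/150=0.3933, 48/150=0.3200, 7/150=0.0467
Σ|p₁ᵢ − p₂ᵢ| = 0.0507 + 0.0303 + 0.2240 + 0.3077 + 0.0027 = 0.6154
D = 1 − ½ × 0.6154 = 1 − 0.30770 = 0.69230
D = 0.69230 > 0.6 → Yes.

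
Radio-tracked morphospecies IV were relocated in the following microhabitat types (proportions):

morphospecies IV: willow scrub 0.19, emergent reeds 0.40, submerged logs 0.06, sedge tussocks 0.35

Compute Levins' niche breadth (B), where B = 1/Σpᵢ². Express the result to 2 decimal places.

3.10

Σpᵢ² = 0.19² + 0.40² + 0.06² + 0.35² = 0.0361 + 0.1600 + 0.0036 + 0.1225 = 0.3222
B = 1 / 0.3222 = 3.1037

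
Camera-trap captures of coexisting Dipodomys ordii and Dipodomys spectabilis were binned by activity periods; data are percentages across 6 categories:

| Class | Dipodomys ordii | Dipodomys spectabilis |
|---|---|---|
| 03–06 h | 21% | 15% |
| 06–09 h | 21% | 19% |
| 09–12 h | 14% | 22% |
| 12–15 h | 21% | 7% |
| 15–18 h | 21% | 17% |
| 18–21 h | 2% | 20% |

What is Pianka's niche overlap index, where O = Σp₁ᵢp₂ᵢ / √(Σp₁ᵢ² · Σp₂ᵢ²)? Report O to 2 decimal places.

0.83

Convert percentages to proportions (divide by 100).
Σ p₁ᵢp₂ᵢ = 0.0315 + 0.0399 + 0.0308 + 0.0147 + 0.0357 + 0.0040 = 0.1566
Σp_1ᵢ² = 0.21² + 0.21² + 0.14² + 0.21² + 0.21² + 0.02² = 0.0441 + 0.0441 + 0.0196 + 0.0441 + 0.0441 + 0.0004 = 0.1964
Σp_2ᵢ² = 0.15² + 0.19² + 0.22² + 0.07² + 0.17² + 0.20² = 0.0225 + 0.0361 + 0.0484 + 0.0049 + 0.0289 + 0.0400 = 0.1808
O = 0.1566 / √(0.1964 × 0.1808) = 0.1566 / 0.18844 = 0.8310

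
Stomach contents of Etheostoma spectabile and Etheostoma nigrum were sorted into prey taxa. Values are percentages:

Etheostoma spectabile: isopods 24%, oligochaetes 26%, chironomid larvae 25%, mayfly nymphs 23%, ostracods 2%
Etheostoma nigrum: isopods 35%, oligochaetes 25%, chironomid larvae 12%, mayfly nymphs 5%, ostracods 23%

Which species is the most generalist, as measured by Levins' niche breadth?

Etheostoma spectabile

Convert percentages to proportions (divide by 100).
Σp_specᵢ² = 0.24² + 0.26² + 0.25² + 0.23² + 0.02² = 0.0576 + 0.0676 + 0.0625 + 0.0529 + 0.0004 = 0.2410
B_spec = 1 / 0.2410 = 4.1494
Σp_nigrᵢ² = 0.35² + 0.25² + 0.12² + 0.05² + 0.23² = 0.1225 + 0.0625 + 0.0144 + 0.0025 + 0.0529 = 0.2548
B_nigr = 1 / 0.2548 = 3.9246
Highest B → broadest niche (most generalist): Etheostoma spectabile (B = 4.15).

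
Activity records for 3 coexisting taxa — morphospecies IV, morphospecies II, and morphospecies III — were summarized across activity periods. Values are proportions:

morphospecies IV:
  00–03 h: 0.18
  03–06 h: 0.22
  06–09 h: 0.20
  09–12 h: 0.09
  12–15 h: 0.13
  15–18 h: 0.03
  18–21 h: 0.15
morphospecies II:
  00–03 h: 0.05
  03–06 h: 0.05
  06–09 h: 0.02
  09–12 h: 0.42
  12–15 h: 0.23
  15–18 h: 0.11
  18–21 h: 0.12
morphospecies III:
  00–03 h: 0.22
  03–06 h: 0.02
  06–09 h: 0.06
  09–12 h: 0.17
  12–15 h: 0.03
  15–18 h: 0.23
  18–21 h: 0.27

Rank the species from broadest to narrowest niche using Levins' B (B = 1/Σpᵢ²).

Σp_IVᵢ² = 0.18² + 0.22² + 0.20² + 0.09² + 0.13² + 0.03² + 0.15² = 0.0324 + 0.0484 + 0.0400 + 0.0081 + 0.0169 + 0.0009 + 0.0225 = 0.1692
B_IV = 1 / 0.1692 = 5.9102
Σp_IIᵢ² = 0.05² + 0.05² + 0.02² + 0.42² + 0.23² + 0.11² + 0.12² = 0.0025 + 0.0025 + 0.0004 + 0.1764 + 0.0529 + 0.0121 + 0.0144 = 0.2612
B_II = 1 / 0.2612 = 3.8285
Σp_IIIᵢ² = 0.22² + 0.02² + 0.06² + 0.17² + 0.03² + 0.23² + 0.27² = 0.0484 + 0.0004 + 0.0036 + 0.0289 + 0.0009 + 0.0529 + 0.0729 = 0.2080
B_III = 1 / 0.2080 = 4.8077
Ranking by B (broadest → narrowest): morphospecies IV (5.91) > morphospecies III (4.81) > morphospecies II (3.83)

morphospecies IV > morphospecies III > morphospecies II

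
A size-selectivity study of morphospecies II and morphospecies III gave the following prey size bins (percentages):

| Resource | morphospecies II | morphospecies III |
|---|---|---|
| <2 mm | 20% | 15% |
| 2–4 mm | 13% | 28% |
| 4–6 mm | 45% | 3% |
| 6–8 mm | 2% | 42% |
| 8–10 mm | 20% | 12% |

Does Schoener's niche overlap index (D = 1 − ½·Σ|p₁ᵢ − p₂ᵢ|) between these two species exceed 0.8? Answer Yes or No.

No

Convert percentages to proportions (divide by 100).
Σ|p₁ᵢ − p₂ᵢ| = 0.05 + 0.15 + 0.42 + 0.40 + 0.08 = 1.10
D = 1 − ½ × 1.10 = 1 − 0.550 = 0.4500
D = 0.4500 < 0.8 → No.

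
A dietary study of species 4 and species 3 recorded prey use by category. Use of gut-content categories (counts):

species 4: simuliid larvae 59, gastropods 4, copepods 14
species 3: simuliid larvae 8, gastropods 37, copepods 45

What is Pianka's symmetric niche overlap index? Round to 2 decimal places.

Proportions for species 4 (n=77): 59/77=0.7662, 4/77=0.0519, 14/77=0.1818
Proportions for species 3 (n=90): 8/90=0.0889, 37/90=0.4111, 45/90=0.5000
Σ p₁ᵢp₂ᵢ = 0.068115 + 0.021336 + 0.090900 = 0.180351
Σp_1ᵢ² = 0.7662² + 0.0519² + 0.1818² = 0.587062 + 0.002694 + 0.033051 = 0.622807
Σp_2ᵢ² = 0.0889² + 0.4111² + 0.5000² = 0.007903 + 0.169003 + 0.250000 = 0.426906
O = 0.180351 / √(0.622807 × 0.426906) = 0.180351 / 0.5156356 = 0.3498

0.35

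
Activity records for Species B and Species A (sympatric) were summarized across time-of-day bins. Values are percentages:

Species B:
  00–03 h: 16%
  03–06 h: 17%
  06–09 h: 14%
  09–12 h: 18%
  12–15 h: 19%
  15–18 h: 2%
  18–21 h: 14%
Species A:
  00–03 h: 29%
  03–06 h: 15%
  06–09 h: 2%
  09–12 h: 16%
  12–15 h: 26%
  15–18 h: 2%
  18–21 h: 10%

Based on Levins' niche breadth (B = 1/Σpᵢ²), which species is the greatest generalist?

Species B

Convert percentages to proportions (divide by 100).
Σp_Bᵢ² = 0.16² + 0.17² + 0.14² + 0.18² + 0.19² + 0.02² + 0.14² = 0.0256 + 0.0289 + 0.0196 + 0.0324 + 0.0361 + 0.0004 + 0.0196 = 0.1626
B_B = 1 / 0.1626 = 6.1501
Σp_Aᵢ² = 0.29² + 0.15² + 0.02² + 0.16² + 0.26² + 0.02² + 0.10² = 0.0841 + 0.0225 + 0.0004 + 0.0256 + 0.0676 + 0.0004 + 0.0100 = 0.2106
B_A = 1 / 0.2106 = 4.7483
Highest B → broadest niche (most generalist): Species B (B = 6.15).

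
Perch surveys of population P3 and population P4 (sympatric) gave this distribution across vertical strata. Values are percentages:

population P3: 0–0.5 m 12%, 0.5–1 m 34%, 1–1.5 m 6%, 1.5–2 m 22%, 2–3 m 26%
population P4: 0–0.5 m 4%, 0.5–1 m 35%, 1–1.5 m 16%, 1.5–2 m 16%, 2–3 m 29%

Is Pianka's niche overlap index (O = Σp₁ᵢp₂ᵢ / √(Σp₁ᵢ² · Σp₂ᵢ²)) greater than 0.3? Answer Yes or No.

Yes

Convert percentages to proportions (divide by 100).
Σ p₁ᵢp₂ᵢ = 0.0048 + 0.1190 + 0.0096 + 0.0352 + 0.0754 = 0.2440
Σp_1ᵢ² = 0.12² + 0.34² + 0.06² + 0.22² + 0.26² = 0.0144 + 0.1156 + 0.0036 + 0.0484 + 0.0676 = 0.2496
Σp_2ᵢ² = 0.04² + 0.35² + 0.16² + 0.16² + 0.29² = 0.0016 + 0.1225 + 0.0256 + 0.0256 + 0.0841 = 0.2594
O = 0.2440 / √(0.2496 × 0.2594) = 0.2440 / 0.25445 = 0.9589
O = 0.9589 > 0.3 → Yes.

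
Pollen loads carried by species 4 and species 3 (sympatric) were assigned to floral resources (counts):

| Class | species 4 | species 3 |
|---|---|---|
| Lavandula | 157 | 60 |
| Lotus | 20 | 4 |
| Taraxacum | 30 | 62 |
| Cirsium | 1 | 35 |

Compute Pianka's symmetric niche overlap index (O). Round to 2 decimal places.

Proportions for species 4 (n=208): 157/208=0.7548, 20/208=0.0962, 30/208=0.1442, 1/208=0.0048
Proportions for species 3 (n=161): 60/161=0.3727, 4/161=0.0248, 62/161=0.3851, 35/161=0.2174
Σ p₁ᵢp₂ᵢ = 0.281314 + 0.002386 + 0.055531 + 0.001044 = 0.340275
Σp_1ᵢ² = 0.7548² + 0.0962² + 0.1442² + 0.0048² = 0.569723 + 0.009254 + 0.020794 + 0.000023 = 0.599794
Σp_2ᵢ² = 0.3727² + 0.0248² + 0.3851² + 0.2174² = 0.138905 + 0.000615 + 0.148302 + 0.047263 = 0.335085
O = 0.340275 / √(0.599794 × 0.335085) = 0.340275 / 0.4483101 = 0.7590

0.76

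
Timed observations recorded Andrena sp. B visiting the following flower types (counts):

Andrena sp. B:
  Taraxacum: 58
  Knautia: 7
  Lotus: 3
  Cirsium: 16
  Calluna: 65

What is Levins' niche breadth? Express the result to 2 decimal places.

2.81

Proportions for Andrena sp. B (n=149): 58/149=0.3893, 7/149=0.0470, 3/149=0.0201, 16/149=0.1074, 65/149=0.4362
Σpᵢ² = 0.3893² + 0.0470² + 0.0201² + 0.1074² + 0.4362² = 0.151554 + 0.002209 + 0.000404 + 0.011535 + 0.190270 = 0.355972
B = 1 / 0.355972 = 2.8092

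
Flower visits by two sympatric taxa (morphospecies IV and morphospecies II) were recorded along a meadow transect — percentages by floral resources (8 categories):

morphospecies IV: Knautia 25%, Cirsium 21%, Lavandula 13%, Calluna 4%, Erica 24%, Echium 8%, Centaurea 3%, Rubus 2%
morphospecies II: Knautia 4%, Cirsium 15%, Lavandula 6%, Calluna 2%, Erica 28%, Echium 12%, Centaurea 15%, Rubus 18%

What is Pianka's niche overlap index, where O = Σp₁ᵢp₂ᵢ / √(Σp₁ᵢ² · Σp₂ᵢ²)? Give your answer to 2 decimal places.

Convert percentages to proportions (divide by 100).
Σ p₁ᵢp₂ᵢ = 0.0100 + 0.0315 + 0.0078 + 0.0008 + 0.0672 + 0.0096 + 0.0045 + 0.0036 = 0.1350
Σp_1ᵢ² = 0.25² + 0.21² + 0.13² + 0.04² + 0.24² + 0.08² + 0.03² + 0.02² = 0.0625 + 0.0441 + 0.0169 + 0.0016 + 0.0576 + 0.0064 + 0.0009 + 0.0004 = 0.1904
Σp_2ᵢ² = 0.04² + 0.15² + 0.06² + 0.02² + 0.28² + 0.12² + 0.15² + 0.18² = 0.0016 + 0.0225 + 0.0036 + 0.0004 + 0.0784 + 0.0144 + 0.0225 + 0.0324 = 0.1758
O = 0.1350 / √(0.1904 × 0.1758) = 0.1350 / 0.18295 = 0.7379

0.74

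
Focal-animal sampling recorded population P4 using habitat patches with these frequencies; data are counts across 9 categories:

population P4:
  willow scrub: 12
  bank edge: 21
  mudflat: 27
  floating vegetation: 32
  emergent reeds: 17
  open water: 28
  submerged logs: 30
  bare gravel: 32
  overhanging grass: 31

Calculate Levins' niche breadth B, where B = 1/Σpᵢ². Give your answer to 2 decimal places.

8.40

Proportions for population P4 (n=230): 12/230=0.0522, 21/230=0.0913, 27/230=0.1174, 32/230=0.1391, 17/230=0.0739, 28/230=0.1217, 30/230=0.1304, 32/230=0.1391, 31/230=0.1348
Σpᵢ² = 0.0522² + 0.0913² + 0.1174² + 0.1391² + 0.0739² + 0.1217² + 0.1304² + 0.1391² + 0.1348² = 0.002725 + 0.008336 + 0.013783 + 0.019349 + 0.005461 + 0.014811 + 0.017004 + 0.019349 + 0.018171 = 0.118989
B = 1 / 0.118989 = 8.4041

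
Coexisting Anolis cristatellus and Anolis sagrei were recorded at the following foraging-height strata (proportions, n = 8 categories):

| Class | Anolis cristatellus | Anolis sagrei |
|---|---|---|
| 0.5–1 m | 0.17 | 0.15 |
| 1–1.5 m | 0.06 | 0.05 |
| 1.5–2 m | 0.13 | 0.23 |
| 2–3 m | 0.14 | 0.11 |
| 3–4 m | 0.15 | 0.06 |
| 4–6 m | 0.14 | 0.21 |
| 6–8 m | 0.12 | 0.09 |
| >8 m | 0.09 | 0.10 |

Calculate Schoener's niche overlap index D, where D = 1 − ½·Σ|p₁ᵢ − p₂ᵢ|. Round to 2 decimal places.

Σ|p₁ᵢ − p₂ᵢ| = 0.02 + 0.01 + 0.10 + 0.03 + 0.09 + 0.07 + 0.03 + 0.01 = 0.36
D = 1 − ½ × 0.36 = 1 − 0.180 = 0.8200

0.82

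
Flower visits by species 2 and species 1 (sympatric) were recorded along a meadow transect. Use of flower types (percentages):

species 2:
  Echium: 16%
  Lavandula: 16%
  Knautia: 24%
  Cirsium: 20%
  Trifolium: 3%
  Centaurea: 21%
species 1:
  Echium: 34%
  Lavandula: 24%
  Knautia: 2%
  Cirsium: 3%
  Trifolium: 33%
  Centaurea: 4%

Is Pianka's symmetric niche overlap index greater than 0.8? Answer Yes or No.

No

Convert percentages to proportions (divide by 100).
Σ p₁ᵢp₂ᵢ = 0.0544 + 0.0384 + 0.0048 + 0.0060 + 0.0099 + 0.0084 = 0.1219
Σp_1ᵢ² = 0.16² + 0.16² + 0.24² + 0.20² + 0.03² + 0.21² = 0.0256 + 0.0256 + 0.0576 + 0.0400 + 0.0009 + 0.0441 = 0.1938
Σp_2ᵢ² = 0.34² + 0.24² + 0.02² + 0.03² + 0.33² + 0.04² = 0.1156 + 0.0576 + 0.0004 + 0.0009 + 0.1089 + 0.0016 = 0.2850
O = 0.1219 / √(0.1938 × 0.2850) = 0.1219 / 0.23502 = 0.5187
O = 0.5187 < 0.8 → No.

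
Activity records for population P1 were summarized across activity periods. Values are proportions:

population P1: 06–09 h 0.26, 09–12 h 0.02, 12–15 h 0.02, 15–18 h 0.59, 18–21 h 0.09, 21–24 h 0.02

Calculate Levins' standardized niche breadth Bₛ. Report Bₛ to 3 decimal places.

Σpᵢ² = 0.26² + 0.02² + 0.02² + 0.59² + 0.09² + 0.02² = 0.0676 + 0.0004 + 0.0004 + 0.3481 + 0.0081 + 0.0004 = 0.4250
B = 1 / 0.4250 = 2.35294
Bₛ = (B − 1)/(n − 1) = (2.35294 − 1)/(6 − 1) = 1.35294/5 = 0.27059

0.271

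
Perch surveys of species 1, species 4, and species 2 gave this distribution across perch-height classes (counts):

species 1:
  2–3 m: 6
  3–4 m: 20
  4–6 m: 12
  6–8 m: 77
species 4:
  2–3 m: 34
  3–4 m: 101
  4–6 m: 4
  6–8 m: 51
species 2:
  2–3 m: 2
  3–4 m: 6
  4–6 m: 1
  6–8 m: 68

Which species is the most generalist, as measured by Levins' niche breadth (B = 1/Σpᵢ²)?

Proportions for species 1 (n=115): 6/115=0.0522, 20/115=0.1739, 12/115=0.1043, 77/115=0.6696
Proportions for species 4 (n=190): 34/190=0.1789, 101/190=0.5316, 4/190=0.0211, 51/190=0.2684
Proportions for species 2 (n=77): 2/77=0.0260, 6/77=0.0779, 1/77=0.0130, 68/77=0.8831
Σp_1ᵢ² = 0.0522² + 0.1739² + 0.1043² + 0.6696² = 0.002725 + 0.030241 + 0.010878 + 0.448364 = 0.492208
B_1 = 1 / 0.492208 = 2.0317
Σp_4ᵢ² = 0.1789² + 0.5316² + 0.0211² + 0.2684² = 0.032005 + 0.282599 + 0.000445 + 0.072039 = 0.387088
B_4 = 1 / 0.387088 = 2.5834
Σp_2ᵢ² = 0.0260² + 0.0779² + 0.0130² + 0.8831² = 0.000676 + 0.006068 + 0.000169 + 0.779866 = 0.786779
B_2 = 1 / 0.786779 = 1.2710
Highest B → broadest niche (most generalist): species 4 (B = 2.58).

species 4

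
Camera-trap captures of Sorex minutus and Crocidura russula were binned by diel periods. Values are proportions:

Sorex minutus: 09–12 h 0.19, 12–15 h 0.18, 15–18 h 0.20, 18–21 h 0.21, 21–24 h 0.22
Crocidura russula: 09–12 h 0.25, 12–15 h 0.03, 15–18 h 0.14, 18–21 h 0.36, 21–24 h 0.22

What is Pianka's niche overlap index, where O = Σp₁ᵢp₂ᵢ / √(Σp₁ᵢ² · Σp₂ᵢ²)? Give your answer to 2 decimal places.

0.89

Σ p₁ᵢp₂ᵢ = 0.0475 + 0.0054 + 0.0280 + 0.0756 + 0.0484 = 0.2049
Σp_1ᵢ² = 0.19² + 0.18² + 0.20² + 0.21² + 0.22² = 0.0361 + 0.0324 + 0.0400 + 0.0441 + 0.0484 = 0.2010
Σp_2ᵢ² = 0.25² + 0.03² + 0.14² + 0.36² + 0.22² = 0.0625 + 0.0009 + 0.0196 + 0.1296 + 0.0484 = 0.2610
O = 0.2049 / √(0.2010 × 0.2610) = 0.2049 / 0.22904 = 0.8946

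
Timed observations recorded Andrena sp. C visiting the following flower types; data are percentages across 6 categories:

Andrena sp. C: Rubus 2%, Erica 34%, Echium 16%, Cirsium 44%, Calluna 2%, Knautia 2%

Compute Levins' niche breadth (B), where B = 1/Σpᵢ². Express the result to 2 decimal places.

2.98

Convert percentages to proportions (divide by 100).
Σpᵢ² = 0.02² + 0.34² + 0.16² + 0.44² + 0.02² + 0.02² = 0.0004 + 0.1156 + 0.0256 + 0.1936 + 0.0004 + 0.0004 = 0.3360
B = 1 / 0.3360 = 2.9762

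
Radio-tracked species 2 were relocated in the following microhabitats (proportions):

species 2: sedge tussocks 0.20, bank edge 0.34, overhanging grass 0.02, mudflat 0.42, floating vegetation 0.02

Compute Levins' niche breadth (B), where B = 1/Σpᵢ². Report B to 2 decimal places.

3.00

Σpᵢ² = 0.20² + 0.34² + 0.02² + 0.42² + 0.02² = 0.0400 + 0.1156 + 0.0004 + 0.1764 + 0.0004 = 0.3328
B = 1 / 0.3328 = 3.0048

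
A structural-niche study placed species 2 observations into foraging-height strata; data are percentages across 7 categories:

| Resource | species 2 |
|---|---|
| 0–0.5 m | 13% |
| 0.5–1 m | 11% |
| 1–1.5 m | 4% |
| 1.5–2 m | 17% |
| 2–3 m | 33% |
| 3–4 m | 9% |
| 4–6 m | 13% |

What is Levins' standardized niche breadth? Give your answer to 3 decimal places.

Convert percentages to proportions (divide by 100).
Σpᵢ² = 0.13² + 0.11² + 0.04² + 0.17² + 0.33² + 0.09² + 0.13² = 0.0169 + 0.0121 + 0.0016 + 0.0289 + 0.1089 + 0.0081 + 0.0169 = 0.1934
B = 1 / 0.1934 = 5.17063
Bₛ = (B − 1)/(n − 1) = (5.17063 − 1)/(7 − 1) = 4.17063/6 = 0.69511

0.695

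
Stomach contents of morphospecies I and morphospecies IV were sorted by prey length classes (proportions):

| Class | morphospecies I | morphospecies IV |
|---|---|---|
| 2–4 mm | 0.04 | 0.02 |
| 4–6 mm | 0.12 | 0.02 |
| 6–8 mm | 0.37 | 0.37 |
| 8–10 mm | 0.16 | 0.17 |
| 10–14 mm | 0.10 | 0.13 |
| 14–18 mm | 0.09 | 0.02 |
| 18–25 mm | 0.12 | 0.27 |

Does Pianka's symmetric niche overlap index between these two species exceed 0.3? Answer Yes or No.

Σ p₁ᵢp₂ᵢ = 0.0008 + 0.0024 + 0.1369 + 0.0272 + 0.0130 + 0.0018 + 0.0324 = 0.2145
Σp_1ᵢ² = 0.04² + 0.12² + 0.37² + 0.16² + 0.10² + 0.09² + 0.12² = 0.0016 + 0.0144 + 0.1369 + 0.0256 + 0.0100 + 0.0081 + 0.0144 = 0.2110
Σp_2ᵢ² = 0.02² + 0.02² + 0.37² + 0.17² + 0.13² + 0.02² + 0.27² = 0.0004 + 0.0004 + 0.1369 + 0.0289 + 0.0169 + 0.0004 + 0.0729 = 0.2568
O = 0.2145 / √(0.2110 × 0.2568) = 0.2145 / 0.23278 = 0.9215
O = 0.9215 > 0.3 → Yes.

Yes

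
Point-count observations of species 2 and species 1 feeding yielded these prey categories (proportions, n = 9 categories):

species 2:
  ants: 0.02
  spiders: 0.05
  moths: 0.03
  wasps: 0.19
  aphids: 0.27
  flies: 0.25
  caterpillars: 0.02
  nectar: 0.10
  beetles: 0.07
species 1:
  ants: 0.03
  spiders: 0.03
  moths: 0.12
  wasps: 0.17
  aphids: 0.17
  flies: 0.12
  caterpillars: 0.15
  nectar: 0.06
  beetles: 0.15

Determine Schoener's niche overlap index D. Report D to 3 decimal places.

0.690

Σ|p₁ᵢ − p₂ᵢ| = 0.01 + 0.02 + 0.09 + 0.02 + 0.10 + 0.13 + 0.13 + 0.04 + 0.08 = 0.62
D = 1 − ½ × 0.62 = 1 − 0.310 = 0.69000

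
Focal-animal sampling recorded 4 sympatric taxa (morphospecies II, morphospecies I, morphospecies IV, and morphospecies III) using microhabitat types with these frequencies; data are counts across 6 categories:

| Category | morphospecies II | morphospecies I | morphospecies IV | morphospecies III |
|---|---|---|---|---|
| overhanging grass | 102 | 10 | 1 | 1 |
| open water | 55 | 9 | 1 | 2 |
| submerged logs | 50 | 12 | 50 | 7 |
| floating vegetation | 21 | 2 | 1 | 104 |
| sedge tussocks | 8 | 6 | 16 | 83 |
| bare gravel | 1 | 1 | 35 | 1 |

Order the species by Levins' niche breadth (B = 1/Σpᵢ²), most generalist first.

Proportions for morphospecies II (n=237): 102/237=0.4304, 55/237=0.2321, 50/237=0.2110, 21/237=0.0886, 8/237=0.0338, 1/237=0.0042
Proportions for morphospecies I (n=40): 10/40=0.2500, 9/40=0.2250, 12/40=0.3000, 2/40=0.0500, 6/40=0.1500, 1/40=0.0250
Proportions for morphospecies IV (n=104): 1/104=0.0096, 1/104=0.0096, 50/104=0.4808, 1/104=0.0096, 16/104=0.1538, 35/104=0.3365
Proportions for morphospecies III (n=198): 1/198=0.0051, 2/198=0.0101, 7/198=0.0354, 104/198=0.5253, 83/198=0.4192, 1/198=0.0051
Σp_IIᵢ² = 0.4304² + 0.2321² + 0.2110² + 0.0886² + 0.0338² + 0.0042² = 0.185244 + 0.053870 + 0.044521 + 0.007850 + 0.001142 + 0.000018 = 0.292645
B_II = 1 / 0.292645 = 3.4171
Σp_Iᵢ² = 0.2500² + 0.2250² + 0.3000² + 0.0500² + 0.1500² + 0.0250² = 0.062500 + 0.050625 + 0.090000 + 0.002500 + 0.022500 + 0.000625 = 0.228750
B_I = 1 / 0.228750 = 4.3716
Σp_IVᵢ² = 0.0096² + 0.0096² + 0.4808² + 0.0096² + 0.1538² + 0.3365² = 0.000092 + 0.000092 + 0.231169 + 0.000092 + 0.023654 + 0.113232 = 0.368331
B_IV = 1 / 0.368331 = 2.7149
Σp_IIIᵢ² = 0.0051² + 0.0101² + 0.0354² + 0.5253² + 0.4192² + 0.0051² = 0.000026 + 0.000102 + 0.001253 + 0.275940 + 0.175729 + 0.000026 = 0.453076
B_III = 1 / 0.453076 = 2.2071
Ranking by B (broadest → narrowest): morphospecies I (4.37) > morphospecies II (3.42) > morphospecies IV (2.71) > morphospecies III (2.21)

morphospecies I > morphospecies II > morphospecies IV > morphospecies III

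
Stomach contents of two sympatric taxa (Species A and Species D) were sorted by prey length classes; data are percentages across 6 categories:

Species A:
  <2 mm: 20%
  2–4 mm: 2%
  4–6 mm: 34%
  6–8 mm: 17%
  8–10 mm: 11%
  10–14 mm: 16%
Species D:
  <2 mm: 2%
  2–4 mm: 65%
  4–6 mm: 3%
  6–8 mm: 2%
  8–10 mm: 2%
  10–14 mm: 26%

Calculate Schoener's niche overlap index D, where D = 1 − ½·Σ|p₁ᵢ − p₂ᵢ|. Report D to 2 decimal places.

0.27

Convert percentages to proportions (divide by 100).
Σ|p₁ᵢ − p₂ᵢ| = 0.18 + 0.63 + 0.31 + 0.15 + 0.09 + 0.10 = 1.46
D = 1 − ½ × 1.46 = 1 − 0.730 = 0.2700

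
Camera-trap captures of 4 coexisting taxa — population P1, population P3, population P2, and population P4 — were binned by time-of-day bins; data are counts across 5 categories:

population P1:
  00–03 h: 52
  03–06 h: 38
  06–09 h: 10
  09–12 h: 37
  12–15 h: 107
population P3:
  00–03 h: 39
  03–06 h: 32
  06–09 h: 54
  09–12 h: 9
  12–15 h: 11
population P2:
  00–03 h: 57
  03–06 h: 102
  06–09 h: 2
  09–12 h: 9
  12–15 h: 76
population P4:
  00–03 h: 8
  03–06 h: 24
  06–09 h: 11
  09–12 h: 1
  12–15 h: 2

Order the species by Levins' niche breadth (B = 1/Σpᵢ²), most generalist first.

population P3 > population P1 > population P2 > population P4

Proportions for population P1 (n=244): 52/244=0.2131, 38/244=0.1557, 10/244=0.0410, 37/244=0.1516, 107/244=0.4385
Proportions for population P3 (n=145): 39/145=0.2690, 32/145=0.2207, 54/145=0.3724, 9/145=0.0621, 11/145=0.0759
Proportions for population P2 (n=246): 57/246=0.2317, 102/246=0.4146, 2/246=0.0081, 9/246=0.0366, 76/246=0.3089
Proportions for population P4 (n=46): 8/46=0.1739, 24/46=0.5217, 11/46=0.2391, 1/46=0.0217, 2/46=0.0435
Σp_P1ᵢ² = 0.2131² + 0.1557² + 0.0410² + 0.1516² + 0.4385² = 0.045412 + 0.024242 + 0.001681 + 0.022983 + 0.192282 = 0.286600
B_P1 = 1 / 0.286600 = 3.4892
Σp_P3ᵢ² = 0.2690² + 0.2207² + 0.3724² + 0.0621² + 0.0759² = 0.072361 + 0.048708 + 0.138682 + 0.003856 + 0.005761 = 0.269368
B_P3 = 1 / 0.269368 = 3.7124
Σp_P2ᵢ² = 0.2317² + 0.4146² + 0.0081² + 0.0366² + 0.3089² = 0.053685 + 0.171893 + 0.000066 + 0.001340 + 0.095419 = 0.322403
B_P2 = 1 / 0.322403 = 3.1017
Σp_P4ᵢ² = 0.1739² + 0.5217² + 0.2391² + 0.0217² + 0.0435² = 0.030241 + 0.272171 + 0.057169 + 0.000471 + 0.001892 = 0.361944
B_P4 = 1 / 0.361944 = 2.7629
Ranking by B (broadest → narrowest): population P3 (3.71) > population P1 (3.49) > population P2 (3.10) > population P4 (2.76)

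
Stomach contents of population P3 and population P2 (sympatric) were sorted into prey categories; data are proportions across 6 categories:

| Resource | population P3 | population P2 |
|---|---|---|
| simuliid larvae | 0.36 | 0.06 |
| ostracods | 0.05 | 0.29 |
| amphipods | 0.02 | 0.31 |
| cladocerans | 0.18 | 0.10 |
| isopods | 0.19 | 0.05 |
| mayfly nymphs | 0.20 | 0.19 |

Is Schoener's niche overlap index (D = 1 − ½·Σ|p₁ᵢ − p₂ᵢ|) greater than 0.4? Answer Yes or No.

Yes

Σ|p₁ᵢ − p₂ᵢ| = 0.30 + 0.24 + 0.29 + 0.08 + 0.14 + 0.01 = 1.06
D = 1 − ½ × 1.06 = 1 − 0.530 = 0.4700
D = 0.4700 > 0.4 → Yes.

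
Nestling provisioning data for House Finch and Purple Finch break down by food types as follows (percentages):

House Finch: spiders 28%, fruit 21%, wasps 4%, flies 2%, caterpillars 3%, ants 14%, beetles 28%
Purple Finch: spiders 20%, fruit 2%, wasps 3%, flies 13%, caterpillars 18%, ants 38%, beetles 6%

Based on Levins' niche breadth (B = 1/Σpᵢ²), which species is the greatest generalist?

Convert percentages to proportions (divide by 100).
Σp_Housᵢ² = 0.28² + 0.21² + 0.04² + 0.02² + 0.03² + 0.14² + 0.28² = 0.0784 + 0.0441 + 0.0016 + 0.0004 + 0.0009 + 0.0196 + 0.0784 = 0.2234
B_Hous = 1 / 0.2234 = 4.4763
Σp_Purpᵢ² = 0.20² + 0.02² + 0.03² + 0.13² + 0.18² + 0.38² + 0.06² = 0.0400 + 0.0004 + 0.0009 + 0.0169 + 0.0324 + 0.1444 + 0.0036 = 0.2386
B_Purp = 1 / 0.2386 = 4.1911
Highest B → broadest niche (most generalist): House Finch (B = 4.48).

House Finch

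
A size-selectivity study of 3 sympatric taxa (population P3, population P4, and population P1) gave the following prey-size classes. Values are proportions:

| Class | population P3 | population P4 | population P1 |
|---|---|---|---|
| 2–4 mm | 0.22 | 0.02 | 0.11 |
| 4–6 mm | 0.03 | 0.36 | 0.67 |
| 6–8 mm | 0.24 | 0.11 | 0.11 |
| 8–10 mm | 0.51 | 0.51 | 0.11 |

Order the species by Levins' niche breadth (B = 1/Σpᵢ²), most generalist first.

Σp_P3ᵢ² = 0.22² + 0.03² + 0.24² + 0.51² = 0.0484 + 0.0009 + 0.0576 + 0.2601 = 0.3670
B_P3 = 1 / 0.3670 = 2.7248
Σp_P4ᵢ² = 0.02² + 0.36² + 0.11² + 0.51² = 0.0004 + 0.1296 + 0.0121 + 0.2601 = 0.4022
B_P4 = 1 / 0.4022 = 2.4863
Σp_P1ᵢ² = 0.11² + 0.67² + 0.11² + 0.11² = 0.0121 + 0.4489 + 0.0121 + 0.0121 = 0.4852
B_P1 = 1 / 0.4852 = 2.0610
Ranking by B (broadest → narrowest): population P3 (2.72) > population P4 (2.49) > population P1 (2.06)

population P3 > population P4 > population P1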